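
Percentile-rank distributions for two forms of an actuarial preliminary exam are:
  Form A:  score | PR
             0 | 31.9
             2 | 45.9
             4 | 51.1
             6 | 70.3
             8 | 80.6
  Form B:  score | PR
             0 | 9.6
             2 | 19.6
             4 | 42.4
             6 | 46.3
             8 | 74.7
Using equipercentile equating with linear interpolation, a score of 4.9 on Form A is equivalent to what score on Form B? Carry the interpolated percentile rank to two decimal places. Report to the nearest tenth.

6.9

PR of 4.9 on Form A: 51.1 + (4.9 − 4)/(6 − 4) × (70.3 − 51.1) = 59.74
On Form B, PR 59.74 falls between score 6 (PR 46.3) and 8 (PR 74.7).
Interpolate: 6 + (59.74 − 46.3)/(74.7 − 46.3) × (8 − 6) = 6.9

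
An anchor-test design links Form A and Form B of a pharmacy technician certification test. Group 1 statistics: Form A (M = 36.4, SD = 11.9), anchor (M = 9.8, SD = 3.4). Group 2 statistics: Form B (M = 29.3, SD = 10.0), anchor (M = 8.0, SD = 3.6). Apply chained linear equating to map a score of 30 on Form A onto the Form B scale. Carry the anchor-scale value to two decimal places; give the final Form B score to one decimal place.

Form A → anchor (Group 1): v = (3.4/11.9)(30 − 36.4) + 9.8 = 7.97
anchor → Form B (Group 2): y = (10.0/3.6)(7.97 − 8.0) + 29.3 = 29.2

29.2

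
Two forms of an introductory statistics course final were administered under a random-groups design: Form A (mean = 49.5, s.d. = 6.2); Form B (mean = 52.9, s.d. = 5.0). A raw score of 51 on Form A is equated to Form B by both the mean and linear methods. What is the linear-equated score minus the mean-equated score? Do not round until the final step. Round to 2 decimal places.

Mean-equated: 51 + (52.9 − 49.5) = 54.40
Linear-equated: (5.0/6.2)(51 − 49.5) + 52.9 = 54.110
Difference = 54.110 − 54.40 = -0.29

-0.29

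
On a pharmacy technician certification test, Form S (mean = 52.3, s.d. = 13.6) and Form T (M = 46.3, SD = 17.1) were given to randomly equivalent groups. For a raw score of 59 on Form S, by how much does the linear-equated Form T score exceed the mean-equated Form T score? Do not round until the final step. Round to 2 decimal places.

1.72

Mean-equated: 59 + (46.3 − 52.3) = 53.00
Linear-equated: (17.1/13.6)(59 − 52.3) + 46.3 = 54.724
Difference = 54.724 − 53.00 = 1.72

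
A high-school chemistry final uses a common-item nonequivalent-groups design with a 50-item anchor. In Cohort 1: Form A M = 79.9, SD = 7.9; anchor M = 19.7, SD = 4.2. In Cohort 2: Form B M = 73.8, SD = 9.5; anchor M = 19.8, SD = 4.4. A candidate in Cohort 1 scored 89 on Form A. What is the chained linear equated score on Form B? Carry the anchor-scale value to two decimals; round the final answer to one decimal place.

Form A → anchor (Cohort 1): v = (4.2/7.9)(89 − 79.9) + 19.7 = 24.54
anchor → Form B (Cohort 2): y = (9.5/4.4)(24.54 − 19.8) + 73.8 = 84.0

84.0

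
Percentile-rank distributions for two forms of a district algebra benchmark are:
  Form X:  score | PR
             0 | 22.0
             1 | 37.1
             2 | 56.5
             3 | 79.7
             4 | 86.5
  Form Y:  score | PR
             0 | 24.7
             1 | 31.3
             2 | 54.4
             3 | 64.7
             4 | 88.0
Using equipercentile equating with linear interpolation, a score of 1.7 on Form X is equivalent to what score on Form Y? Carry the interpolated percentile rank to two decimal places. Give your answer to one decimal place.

1.8

PR of 1.7 on Form X: 37.1 + (1.7 − 1)/(2 − 1) × (56.5 − 37.1) = 50.68
On Form Y, PR 50.68 falls between score 1 (PR 31.3) and 2 (PR 54.4).
Interpolate: 1 + (50.68 − 31.3)/(54.4 − 31.3) × (2 − 1) = 1.8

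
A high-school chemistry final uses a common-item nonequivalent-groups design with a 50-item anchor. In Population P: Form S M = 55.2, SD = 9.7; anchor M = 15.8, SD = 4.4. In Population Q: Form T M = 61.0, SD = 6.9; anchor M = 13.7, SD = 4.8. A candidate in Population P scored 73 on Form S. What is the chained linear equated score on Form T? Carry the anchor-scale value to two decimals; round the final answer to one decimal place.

Form S → anchor (Population P): v = (4.4/9.7)(73 − 55.2) + 15.8 = 23.87
anchor → Form T (Population Q): y = (6.9/4.8)(23.87 − 13.7) + 61.0 = 75.6

75.6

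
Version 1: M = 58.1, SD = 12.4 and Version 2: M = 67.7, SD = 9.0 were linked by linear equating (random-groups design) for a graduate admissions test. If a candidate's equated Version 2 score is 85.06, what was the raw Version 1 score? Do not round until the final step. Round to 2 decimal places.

82.02

Invert y = (SD_Y/SD_X)(x − M_X) + M_Y:
x = (SD_X/SD_Y)(y − M_Y) + M_X = (12.4/9.0)(85.06 − 67.7) + 58.1
x = 1.377778 × 17.360 + 58.1 = 82.02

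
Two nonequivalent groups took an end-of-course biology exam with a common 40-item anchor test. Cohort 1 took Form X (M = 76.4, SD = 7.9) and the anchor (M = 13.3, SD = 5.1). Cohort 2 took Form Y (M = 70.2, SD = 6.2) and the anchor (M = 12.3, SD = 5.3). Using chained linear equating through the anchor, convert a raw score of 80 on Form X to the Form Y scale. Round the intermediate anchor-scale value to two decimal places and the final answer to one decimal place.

Form X → anchor (Cohort 1): v = (5.1/7.9)(80 − 76.4) + 13.3 = 15.62
anchor → Form Y (Cohort 2): y = (6.2/5.3)(15.62 − 12.3) + 70.2 = 74.1

74.1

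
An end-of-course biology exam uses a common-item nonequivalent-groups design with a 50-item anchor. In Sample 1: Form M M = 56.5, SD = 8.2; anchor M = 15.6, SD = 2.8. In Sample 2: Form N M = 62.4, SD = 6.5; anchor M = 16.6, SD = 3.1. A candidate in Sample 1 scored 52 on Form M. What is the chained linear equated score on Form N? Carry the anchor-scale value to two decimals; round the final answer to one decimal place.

57.1

Form M → anchor (Sample 1): v = (2.8/8.2)(52 − 56.5) + 15.6 = 14.06
anchor → Form N (Sample 2): y = (6.5/3.1)(14.06 − 16.6) + 62.4 = 57.1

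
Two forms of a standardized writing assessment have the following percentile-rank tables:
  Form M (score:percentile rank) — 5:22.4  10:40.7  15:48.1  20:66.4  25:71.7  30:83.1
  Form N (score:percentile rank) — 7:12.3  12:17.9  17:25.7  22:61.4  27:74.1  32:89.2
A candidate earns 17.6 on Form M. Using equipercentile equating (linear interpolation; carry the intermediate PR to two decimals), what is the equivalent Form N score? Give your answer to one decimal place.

21.5

PR of 17.6 on Form M: 48.1 + (17.6 − 15)/(20 − 15) × (66.4 − 48.1) = 57.62
On Form N, PR 57.62 falls between score 17 (PR 25.7) and 22 (PR 61.4).
Interpolate: 17 + (57.62 − 25.7)/(61.4 − 25.7) × (22 − 17) = 21.5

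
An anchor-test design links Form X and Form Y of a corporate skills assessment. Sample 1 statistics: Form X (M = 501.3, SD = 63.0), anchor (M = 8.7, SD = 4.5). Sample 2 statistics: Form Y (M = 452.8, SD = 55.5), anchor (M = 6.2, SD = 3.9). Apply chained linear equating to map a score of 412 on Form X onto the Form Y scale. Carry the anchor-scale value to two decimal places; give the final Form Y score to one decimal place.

397.6

Form X → anchor (Sample 1): v = (4.5/63.0)(412 − 501.3) + 8.7 = 2.32
anchor → Form Y (Sample 2): y = (55.5/3.9)(2.32 − 6.2) + 452.8 = 397.6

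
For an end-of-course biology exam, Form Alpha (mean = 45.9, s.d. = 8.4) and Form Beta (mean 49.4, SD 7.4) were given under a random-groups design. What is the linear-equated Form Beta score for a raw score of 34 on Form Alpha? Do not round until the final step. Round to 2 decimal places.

38.92

Linear equating: y = (SD_Y/SD_X)(x − M_X) + M_Y
y = (7.4/8.4)(34 − 45.9) + 49.4
y = 0.880952 × -11.9 + 49.4 = -10.4833 + 49.4 = 38.92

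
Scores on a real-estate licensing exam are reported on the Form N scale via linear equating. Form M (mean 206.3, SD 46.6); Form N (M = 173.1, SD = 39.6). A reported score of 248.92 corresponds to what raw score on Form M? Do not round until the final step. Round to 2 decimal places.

Invert y = (SD_Y/SD_X)(x − M_X) + M_Y:
x = (SD_X/SD_Y)(y − M_Y) + M_X = (46.6/39.6)(248.92 − 173.1) + 206.3
x = 1.176768 × 75.820 + 206.3 = 295.52

295.52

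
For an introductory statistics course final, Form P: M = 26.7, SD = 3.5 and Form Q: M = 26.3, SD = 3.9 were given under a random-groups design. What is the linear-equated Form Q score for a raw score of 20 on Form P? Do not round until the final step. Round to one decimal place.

18.8

Linear equating: y = (SD_Y/SD_X)(x − M_X) + M_Y
y = (3.9/3.5)(20 − 26.7) + 26.3
y = 1.114286 × -6.7 + 26.3 = -7.4657 + 26.3 = 18.8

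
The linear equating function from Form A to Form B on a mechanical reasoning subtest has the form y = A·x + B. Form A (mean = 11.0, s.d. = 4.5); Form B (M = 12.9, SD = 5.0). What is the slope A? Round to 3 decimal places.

A = SD_Y / SD_X = 5.0 / 4.5 = 1.111

1.111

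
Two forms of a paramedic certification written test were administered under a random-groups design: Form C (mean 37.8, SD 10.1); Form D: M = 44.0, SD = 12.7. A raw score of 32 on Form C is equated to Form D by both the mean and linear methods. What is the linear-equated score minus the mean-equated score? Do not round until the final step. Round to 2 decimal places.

-1.49

Mean-equated: 32 + (44.0 − 37.8) = 38.20
Linear-equated: (12.7/10.1)(32 − 37.8) + 44.0 = 36.707
Difference = 36.707 − 38.20 = -1.49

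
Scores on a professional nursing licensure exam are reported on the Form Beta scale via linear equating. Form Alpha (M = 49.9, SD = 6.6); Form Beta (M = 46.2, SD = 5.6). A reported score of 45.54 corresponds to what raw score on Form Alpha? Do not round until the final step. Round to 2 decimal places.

49.12

Invert y = (SD_Y/SD_X)(x − M_X) + M_Y:
x = (SD_X/SD_Y)(y − M_Y) + M_X = (6.6/5.6)(45.54 − 46.2) + 49.9
x = 1.178571 × -0.660 + 49.9 = 49.12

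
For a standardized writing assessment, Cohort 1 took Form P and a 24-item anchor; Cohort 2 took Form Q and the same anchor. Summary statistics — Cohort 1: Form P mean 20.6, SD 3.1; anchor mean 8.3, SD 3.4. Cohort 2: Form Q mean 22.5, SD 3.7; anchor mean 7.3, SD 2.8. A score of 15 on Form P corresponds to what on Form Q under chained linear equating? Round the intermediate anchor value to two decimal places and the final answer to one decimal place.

Form P → anchor (Cohort 1): v = (3.4/3.1)(15 − 20.6) + 8.3 = 2.16
anchor → Form Q (Cohort 2): y = (3.7/2.8)(2.16 − 7.3) + 22.5 = 15.7

15.7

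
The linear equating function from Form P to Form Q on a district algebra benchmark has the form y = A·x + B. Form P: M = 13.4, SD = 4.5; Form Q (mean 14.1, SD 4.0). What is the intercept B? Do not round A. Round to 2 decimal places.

A = SD_Y / SD_X = 4.0 / 4.5 = 0.888889
B = M_Y − A·M_X = 14.1 − 0.888889 × 13.4 = 2.19

2.19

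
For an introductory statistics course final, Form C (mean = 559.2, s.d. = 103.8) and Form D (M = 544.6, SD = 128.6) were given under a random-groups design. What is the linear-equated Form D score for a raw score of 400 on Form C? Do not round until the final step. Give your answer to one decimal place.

347.4

Linear equating: y = (SD_Y/SD_X)(x − M_X) + M_Y
y = (128.6/103.8)(400 − 559.2) + 544.6
y = 1.238921 × -159.2 + 544.6 = -197.2362 + 544.6 = 347.4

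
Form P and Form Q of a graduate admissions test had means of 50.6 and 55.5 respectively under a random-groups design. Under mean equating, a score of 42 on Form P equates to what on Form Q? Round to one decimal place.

Mean equating: y = x + (M_Y − M_X) = 42 + (55.5 − 50.6) = 46.9

46.9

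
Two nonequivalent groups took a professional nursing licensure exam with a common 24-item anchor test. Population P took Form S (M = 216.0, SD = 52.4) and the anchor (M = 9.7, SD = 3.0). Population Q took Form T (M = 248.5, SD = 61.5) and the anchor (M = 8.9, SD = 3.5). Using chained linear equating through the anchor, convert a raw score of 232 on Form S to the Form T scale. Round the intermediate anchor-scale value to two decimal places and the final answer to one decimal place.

278.7

Form S → anchor (Population P): v = (3.0/52.4)(232 − 216.0) + 9.7 = 10.62
anchor → Form T (Population Q): y = (61.5/3.5)(10.62 − 8.9) + 248.5 = 278.7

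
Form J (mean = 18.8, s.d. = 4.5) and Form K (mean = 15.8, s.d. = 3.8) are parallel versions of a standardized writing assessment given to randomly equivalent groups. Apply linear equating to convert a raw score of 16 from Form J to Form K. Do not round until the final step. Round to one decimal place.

13.4

Linear equating: y = (SD_Y/SD_X)(x − M_X) + M_Y
y = (3.8/4.5)(16 − 18.8) + 15.8
y = 0.844444 × -2.8 + 15.8 = -2.3644 + 15.8 = 13.4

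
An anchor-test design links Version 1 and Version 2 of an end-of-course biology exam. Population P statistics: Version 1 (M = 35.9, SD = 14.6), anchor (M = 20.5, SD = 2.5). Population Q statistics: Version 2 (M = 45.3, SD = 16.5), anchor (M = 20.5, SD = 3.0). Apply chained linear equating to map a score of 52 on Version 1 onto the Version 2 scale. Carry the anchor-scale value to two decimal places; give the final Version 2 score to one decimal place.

Version 1 → anchor (Population P): v = (2.5/14.6)(52 − 35.9) + 20.5 = 23.26
anchor → Version 2 (Population Q): y = (16.5/3.0)(23.26 − 20.5) + 45.3 = 60.5

60.5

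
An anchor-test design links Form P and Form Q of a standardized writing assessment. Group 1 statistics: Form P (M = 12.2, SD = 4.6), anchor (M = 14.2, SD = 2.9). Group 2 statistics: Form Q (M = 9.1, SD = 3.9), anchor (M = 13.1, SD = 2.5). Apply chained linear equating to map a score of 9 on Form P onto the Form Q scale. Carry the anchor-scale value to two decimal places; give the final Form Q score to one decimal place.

7.7

Form P → anchor (Group 1): v = (2.9/4.6)(9 − 12.2) + 14.2 = 12.18
anchor → Form Q (Group 2): y = (3.9/2.5)(12.18 − 13.1) + 9.1 = 7.7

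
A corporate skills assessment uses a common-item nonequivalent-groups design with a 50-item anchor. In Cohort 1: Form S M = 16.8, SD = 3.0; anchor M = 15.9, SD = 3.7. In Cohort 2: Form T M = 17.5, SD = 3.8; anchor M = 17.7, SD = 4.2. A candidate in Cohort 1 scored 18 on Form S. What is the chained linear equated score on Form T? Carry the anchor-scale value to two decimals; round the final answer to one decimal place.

Form S → anchor (Cohort 1): v = (3.7/3.0)(18 − 16.8) + 15.9 = 17.38
anchor → Form T (Cohort 2): y = (3.8/4.2)(17.38 − 17.7) + 17.5 = 17.2

17.2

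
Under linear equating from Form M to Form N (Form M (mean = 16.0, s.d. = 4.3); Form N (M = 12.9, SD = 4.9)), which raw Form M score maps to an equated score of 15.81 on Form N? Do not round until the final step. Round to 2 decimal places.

Invert y = (SD_Y/SD_X)(x − M_X) + M_Y:
x = (SD_X/SD_Y)(y − M_Y) + M_X = (4.3/4.9)(15.81 − 12.9) + 16.0
x = 0.877551 × 2.910 + 16.0 = 18.55

18.55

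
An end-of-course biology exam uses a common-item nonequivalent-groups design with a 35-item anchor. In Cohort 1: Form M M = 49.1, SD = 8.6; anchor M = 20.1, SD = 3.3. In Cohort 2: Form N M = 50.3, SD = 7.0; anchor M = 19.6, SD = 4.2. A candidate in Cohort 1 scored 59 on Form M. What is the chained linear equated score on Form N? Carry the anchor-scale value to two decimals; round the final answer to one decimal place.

57.5

Form M → anchor (Cohort 1): v = (3.3/8.6)(59 − 49.1) + 20.1 = 23.90
anchor → Form N (Cohort 2): y = (7.0/4.2)(23.90 − 19.6) + 50.3 = 57.5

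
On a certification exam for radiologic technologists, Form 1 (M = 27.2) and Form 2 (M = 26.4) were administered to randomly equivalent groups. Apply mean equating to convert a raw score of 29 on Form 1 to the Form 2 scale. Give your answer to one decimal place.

28.2

Mean equating: y = x + (M_Y − M_X) = 29 + (26.4 − 27.2) = 28.2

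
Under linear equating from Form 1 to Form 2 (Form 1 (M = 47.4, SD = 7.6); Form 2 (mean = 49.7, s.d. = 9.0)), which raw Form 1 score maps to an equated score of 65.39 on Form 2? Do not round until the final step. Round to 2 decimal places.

60.65

Invert y = (SD_Y/SD_X)(x − M_X) + M_Y:
x = (SD_X/SD_Y)(y − M_Y) + M_X = (7.6/9.0)(65.39 − 49.7) + 47.4
x = 0.844444 × 15.690 + 47.4 = 60.65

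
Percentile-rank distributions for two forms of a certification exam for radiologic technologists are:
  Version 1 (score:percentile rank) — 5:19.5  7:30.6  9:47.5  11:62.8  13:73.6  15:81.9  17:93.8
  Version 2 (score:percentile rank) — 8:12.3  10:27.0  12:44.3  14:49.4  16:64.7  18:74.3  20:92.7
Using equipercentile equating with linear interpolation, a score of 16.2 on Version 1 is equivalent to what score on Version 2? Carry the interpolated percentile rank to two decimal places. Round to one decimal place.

PR of 16.2 on Version 1: 81.9 + (16.2 − 15)/(17 − 15) × (93.8 − 81.9) = 89.04
On Version 2, PR 89.04 falls between score 18 (PR 74.3) and 20 (PR 92.7).
Interpolate: 18 + (89.04 − 74.3)/(92.7 − 74.3) × (20 − 18) = 19.6

19.6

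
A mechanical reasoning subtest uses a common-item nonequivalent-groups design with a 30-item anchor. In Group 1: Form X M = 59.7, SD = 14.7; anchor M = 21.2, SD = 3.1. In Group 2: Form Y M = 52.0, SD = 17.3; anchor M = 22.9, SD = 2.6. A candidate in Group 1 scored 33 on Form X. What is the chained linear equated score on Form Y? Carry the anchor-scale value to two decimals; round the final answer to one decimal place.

3.2

Form X → anchor (Group 1): v = (3.1/14.7)(33 − 59.7) + 21.2 = 15.57
anchor → Form Y (Group 2): y = (17.3/2.6)(15.57 − 22.9) + 52.0 = 3.2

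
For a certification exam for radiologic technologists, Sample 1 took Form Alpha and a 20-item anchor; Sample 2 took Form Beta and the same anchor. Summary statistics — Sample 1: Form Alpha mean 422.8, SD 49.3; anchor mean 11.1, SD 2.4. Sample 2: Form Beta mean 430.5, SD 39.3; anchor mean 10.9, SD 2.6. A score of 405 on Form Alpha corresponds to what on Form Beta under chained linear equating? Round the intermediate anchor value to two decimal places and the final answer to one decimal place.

420.4

Form Alpha → anchor (Sample 1): v = (2.4/49.3)(405 − 422.8) + 11.1 = 10.23
anchor → Form Beta (Sample 2): y = (39.3/2.6)(10.23 − 10.9) + 430.5 = 420.4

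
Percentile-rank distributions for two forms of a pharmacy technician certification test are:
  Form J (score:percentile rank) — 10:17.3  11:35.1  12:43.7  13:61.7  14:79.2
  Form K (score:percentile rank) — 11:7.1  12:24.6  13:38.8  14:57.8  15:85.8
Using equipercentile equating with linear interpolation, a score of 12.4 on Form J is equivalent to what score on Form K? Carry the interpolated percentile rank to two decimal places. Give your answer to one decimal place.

PR of 12.4 on Form J: 43.7 + (12.4 − 12)/(13 − 12) × (61.7 − 43.7) = 50.90
On Form K, PR 50.90 falls between score 13 (PR 38.8) and 14 (PR 57.8).
Interpolate: 13 + (50.90 − 38.8)/(57.8 − 38.8) × (14 − 13) = 13.6

13.6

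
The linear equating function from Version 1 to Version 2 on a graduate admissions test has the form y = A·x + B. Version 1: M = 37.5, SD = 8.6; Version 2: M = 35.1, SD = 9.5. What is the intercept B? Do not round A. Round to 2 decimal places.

A = SD_Y / SD_X = 9.5 / 8.6 = 1.104651
B = M_Y − A·M_X = 35.1 − 1.104651 × 37.5 = -6.32

-6.32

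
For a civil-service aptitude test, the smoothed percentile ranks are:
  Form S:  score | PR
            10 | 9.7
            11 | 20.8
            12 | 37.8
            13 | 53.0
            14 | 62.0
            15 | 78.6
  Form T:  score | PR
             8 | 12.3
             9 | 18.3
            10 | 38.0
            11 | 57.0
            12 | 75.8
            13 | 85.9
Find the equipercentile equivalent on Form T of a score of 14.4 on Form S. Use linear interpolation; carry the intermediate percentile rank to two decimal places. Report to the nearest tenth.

11.6

PR of 14.4 on Form S: 62.0 + (14.4 − 14)/(15 − 14) × (78.6 − 62.0) = 68.64
On Form T, PR 68.64 falls between score 11 (PR 57.0) and 12 (PR 75.8).
Interpolate: 11 + (68.64 − 57.0)/(75.8 − 57.0) × (12 − 11) = 11.6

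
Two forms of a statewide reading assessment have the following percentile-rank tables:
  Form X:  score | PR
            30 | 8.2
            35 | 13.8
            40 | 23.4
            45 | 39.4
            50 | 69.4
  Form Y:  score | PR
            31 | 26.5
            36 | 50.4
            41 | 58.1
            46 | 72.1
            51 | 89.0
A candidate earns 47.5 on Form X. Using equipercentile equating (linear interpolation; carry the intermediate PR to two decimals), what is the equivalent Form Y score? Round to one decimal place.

38.6

PR of 47.5 on Form X: 39.4 + (47.5 − 45)/(50 − 45) × (69.4 − 39.4) = 54.40
On Form Y, PR 54.40 falls between score 36 (PR 50.4) and 41 (PR 58.1).
Interpolate: 36 + (54.40 − 50.4)/(58.1 − 50.4) × (41 − 36) = 38.6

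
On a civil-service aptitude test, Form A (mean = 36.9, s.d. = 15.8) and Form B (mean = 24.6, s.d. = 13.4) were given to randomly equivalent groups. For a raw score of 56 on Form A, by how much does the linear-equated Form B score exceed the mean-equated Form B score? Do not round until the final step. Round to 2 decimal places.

-2.90

Mean-equated: 56 + (24.6 − 36.9) = 43.70
Linear-equated: (13.4/15.8)(56 − 36.9) + 24.6 = 40.799
Difference = 40.799 − 43.70 = -2.90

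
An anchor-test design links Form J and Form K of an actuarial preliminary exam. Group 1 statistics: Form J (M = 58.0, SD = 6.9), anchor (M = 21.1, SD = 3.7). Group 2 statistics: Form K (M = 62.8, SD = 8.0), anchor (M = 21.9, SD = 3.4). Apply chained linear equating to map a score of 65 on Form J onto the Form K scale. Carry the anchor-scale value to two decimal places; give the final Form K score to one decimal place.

69.7

Form J → anchor (Group 1): v = (3.7/6.9)(65 − 58.0) + 21.1 = 24.85
anchor → Form K (Group 2): y = (8.0/3.4)(24.85 − 21.9) + 62.8 = 69.7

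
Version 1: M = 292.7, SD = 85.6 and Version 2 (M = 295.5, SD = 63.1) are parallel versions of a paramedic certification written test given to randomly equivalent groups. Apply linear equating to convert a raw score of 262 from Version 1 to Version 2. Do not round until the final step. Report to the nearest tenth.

Linear equating: y = (SD_Y/SD_X)(x − M_X) + M_Y
y = (63.1/85.6)(262 − 292.7) + 295.5
y = 0.737150 × -30.7 + 295.5 = -22.6305 + 295.5 = 272.9

272.9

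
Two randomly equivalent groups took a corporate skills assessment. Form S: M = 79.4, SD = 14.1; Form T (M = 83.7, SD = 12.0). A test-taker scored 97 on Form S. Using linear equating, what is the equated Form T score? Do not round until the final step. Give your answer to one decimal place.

98.7

Linear equating: y = (SD_Y/SD_X)(x − M_X) + M_Y
y = (12.0/14.1)(97 − 79.4) + 83.7
y = 0.851064 × 17.6 + 83.7 = 14.9787 + 83.7 = 98.7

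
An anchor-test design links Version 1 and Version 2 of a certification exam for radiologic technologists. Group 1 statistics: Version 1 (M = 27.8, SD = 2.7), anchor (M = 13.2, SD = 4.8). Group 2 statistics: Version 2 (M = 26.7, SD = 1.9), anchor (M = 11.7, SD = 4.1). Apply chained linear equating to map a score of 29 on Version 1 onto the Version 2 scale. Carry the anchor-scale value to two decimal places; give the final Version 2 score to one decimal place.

28.4

Version 1 → anchor (Group 1): v = (4.8/2.7)(29 − 27.8) + 13.2 = 15.33
anchor → Version 2 (Group 2): y = (1.9/4.1)(15.33 − 11.7) + 26.7 = 28.4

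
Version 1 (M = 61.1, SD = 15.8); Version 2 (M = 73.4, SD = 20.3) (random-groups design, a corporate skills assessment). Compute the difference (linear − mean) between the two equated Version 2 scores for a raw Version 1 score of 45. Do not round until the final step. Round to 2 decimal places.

-4.59

Mean-equated: 45 + (73.4 − 61.1) = 57.30
Linear-equated: (20.3/15.8)(45 − 61.1) + 73.4 = 52.715
Difference = 52.715 − 57.30 = -4.59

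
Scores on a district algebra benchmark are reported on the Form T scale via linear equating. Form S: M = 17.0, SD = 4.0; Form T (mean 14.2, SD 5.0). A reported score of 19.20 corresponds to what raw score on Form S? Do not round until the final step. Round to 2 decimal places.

21.00

Invert y = (SD_Y/SD_X)(x − M_X) + M_Y:
x = (SD_X/SD_Y)(y − M_Y) + M_X = (4.0/5.0)(19.20 − 14.2) + 17.0
x = 0.800000 × 5.000 + 17.0 = 21.00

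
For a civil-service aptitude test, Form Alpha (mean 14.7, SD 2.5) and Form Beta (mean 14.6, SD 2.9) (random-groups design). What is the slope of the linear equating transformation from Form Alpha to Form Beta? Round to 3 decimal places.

A = SD_Y / SD_X = 2.9 / 2.5 = 1.160

1.160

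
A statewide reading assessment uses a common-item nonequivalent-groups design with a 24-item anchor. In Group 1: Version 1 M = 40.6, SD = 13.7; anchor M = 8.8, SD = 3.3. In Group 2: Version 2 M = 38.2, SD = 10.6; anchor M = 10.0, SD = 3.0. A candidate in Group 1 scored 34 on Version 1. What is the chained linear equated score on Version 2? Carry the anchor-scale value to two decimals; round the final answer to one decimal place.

Version 1 → anchor (Group 1): v = (3.3/13.7)(34 − 40.6) + 8.8 = 7.21
anchor → Version 2 (Group 2): y = (10.6/3.0)(7.21 − 10.0) + 38.2 = 28.3

28.3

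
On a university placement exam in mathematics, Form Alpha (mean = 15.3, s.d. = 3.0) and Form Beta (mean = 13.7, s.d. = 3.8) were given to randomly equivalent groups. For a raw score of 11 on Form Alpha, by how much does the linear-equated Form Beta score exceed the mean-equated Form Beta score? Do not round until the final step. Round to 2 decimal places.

Mean-equated: 11 + (13.7 − 15.3) = 9.40
Linear-equated: (3.8/3.0)(11 − 15.3) + 13.7 = 8.253
Difference = 8.253 − 9.40 = -1.15

-1.15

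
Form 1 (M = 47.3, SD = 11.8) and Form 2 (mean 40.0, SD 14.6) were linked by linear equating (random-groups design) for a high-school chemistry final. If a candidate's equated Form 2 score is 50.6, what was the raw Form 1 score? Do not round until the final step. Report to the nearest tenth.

55.9

Invert y = (SD_Y/SD_X)(x − M_X) + M_Y:
x = (SD_X/SD_Y)(y − M_Y) + M_X = (11.8/14.6)(50.6 − 40.0) + 47.3
x = 0.808219 × 10.600 + 47.3 = 55.9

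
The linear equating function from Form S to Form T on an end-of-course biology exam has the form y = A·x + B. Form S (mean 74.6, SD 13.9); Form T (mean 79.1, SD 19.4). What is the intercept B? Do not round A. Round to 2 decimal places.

-25.02

A = SD_Y / SD_X = 19.4 / 13.9 = 1.395683
B = M_Y − A·M_X = 79.1 − 1.395683 × 74.6 = -25.02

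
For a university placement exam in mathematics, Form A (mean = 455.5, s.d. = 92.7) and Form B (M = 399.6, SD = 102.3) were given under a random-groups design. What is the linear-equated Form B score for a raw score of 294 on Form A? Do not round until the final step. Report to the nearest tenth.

Linear equating: y = (SD_Y/SD_X)(x − M_X) + M_Y
y = (102.3/92.7)(294 − 455.5) + 399.6
y = 1.103560 × -161.5 + 399.6 = -178.2249 + 399.6 = 221.4

221.4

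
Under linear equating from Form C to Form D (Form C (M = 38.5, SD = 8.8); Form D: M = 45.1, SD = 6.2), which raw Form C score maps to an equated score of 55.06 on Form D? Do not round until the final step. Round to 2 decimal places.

52.64

Invert y = (SD_Y/SD_X)(x − M_X) + M_Y:
x = (SD_X/SD_Y)(y − M_Y) + M_X = (8.8/6.2)(55.06 − 45.1) + 38.5
x = 1.419355 × 9.960 + 38.5 = 52.64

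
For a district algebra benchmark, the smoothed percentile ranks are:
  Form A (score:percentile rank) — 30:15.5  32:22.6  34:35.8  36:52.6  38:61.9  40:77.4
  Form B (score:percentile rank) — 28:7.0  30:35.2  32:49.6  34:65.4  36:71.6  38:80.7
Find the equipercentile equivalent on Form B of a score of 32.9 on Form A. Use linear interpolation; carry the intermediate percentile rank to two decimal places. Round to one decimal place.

PR of 32.9 on Form A: 22.6 + (32.9 − 32)/(34 − 32) × (35.8 − 22.6) = 28.54
On Form B, PR 28.54 falls between score 28 (PR 7.0) and 30 (PR 35.2).
Interpolate: 28 + (28.54 − 7.0)/(35.2 − 7.0) × (30 − 28) = 29.5

29.5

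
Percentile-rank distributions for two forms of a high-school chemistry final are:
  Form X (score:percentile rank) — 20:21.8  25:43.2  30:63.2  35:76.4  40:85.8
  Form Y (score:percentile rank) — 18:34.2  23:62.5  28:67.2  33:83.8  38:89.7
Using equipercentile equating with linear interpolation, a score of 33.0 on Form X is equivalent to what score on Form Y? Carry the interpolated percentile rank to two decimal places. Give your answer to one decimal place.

29.2

PR of 33.0 on Form X: 63.2 + (33.0 − 30)/(35 − 30) × (76.4 − 63.2) = 71.12
On Form Y, PR 71.12 falls between score 28 (PR 67.2) and 33 (PR 83.8).
Interpolate: 28 + (71.12 − 67.2)/(83.8 − 67.2) × (33 − 28) = 29.2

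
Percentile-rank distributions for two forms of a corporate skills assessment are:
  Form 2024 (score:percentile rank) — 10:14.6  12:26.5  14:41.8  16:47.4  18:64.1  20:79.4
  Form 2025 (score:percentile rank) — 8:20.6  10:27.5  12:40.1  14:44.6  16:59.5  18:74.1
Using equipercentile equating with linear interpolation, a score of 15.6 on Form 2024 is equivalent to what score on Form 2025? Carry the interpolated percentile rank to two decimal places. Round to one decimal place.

PR of 15.6 on Form 2024: 41.8 + (15.6 − 14)/(16 − 14) × (47.4 − 41.8) = 46.28
On Form 2025, PR 46.28 falls between score 14 (PR 44.6) and 16 (PR 59.5).
Interpolate: 14 + (46.28 − 44.6)/(59.5 − 44.6) × (16 − 14) = 14.2

14.2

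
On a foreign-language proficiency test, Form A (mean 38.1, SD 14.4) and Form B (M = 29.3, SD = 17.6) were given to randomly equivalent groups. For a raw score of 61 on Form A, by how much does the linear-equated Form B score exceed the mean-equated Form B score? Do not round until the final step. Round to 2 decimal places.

5.09

Mean-equated: 61 + (29.3 − 38.1) = 52.20
Linear-equated: (17.6/14.4)(61 − 38.1) + 29.3 = 57.289
Difference = 57.289 − 52.20 = 5.09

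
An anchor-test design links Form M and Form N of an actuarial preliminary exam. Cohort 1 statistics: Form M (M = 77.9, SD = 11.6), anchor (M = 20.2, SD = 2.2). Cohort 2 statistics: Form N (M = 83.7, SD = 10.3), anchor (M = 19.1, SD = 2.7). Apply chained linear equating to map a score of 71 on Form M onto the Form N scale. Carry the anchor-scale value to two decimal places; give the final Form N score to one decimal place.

Form M → anchor (Cohort 1): v = (2.2/11.6)(71 − 77.9) + 20.2 = 18.89
anchor → Form N (Cohort 2): y = (10.3/2.7)(18.89 − 19.1) + 83.7 = 82.9

82.9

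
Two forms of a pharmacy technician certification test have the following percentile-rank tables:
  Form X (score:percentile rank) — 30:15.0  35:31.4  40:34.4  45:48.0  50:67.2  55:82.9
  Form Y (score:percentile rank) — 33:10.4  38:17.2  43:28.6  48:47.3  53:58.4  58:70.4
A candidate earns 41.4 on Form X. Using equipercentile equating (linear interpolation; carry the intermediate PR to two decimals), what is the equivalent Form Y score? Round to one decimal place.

PR of 41.4 on Form X: 34.4 + (41.4 − 40)/(45 − 40) × (48.0 − 34.4) = 38.21
On Form Y, PR 38.21 falls between score 43 (PR 28.6) and 48 (PR 47.3).
Interpolate: 43 + (38.21 − 28.6)/(47.3 − 28.6) × (48 − 43) = 45.6

45.6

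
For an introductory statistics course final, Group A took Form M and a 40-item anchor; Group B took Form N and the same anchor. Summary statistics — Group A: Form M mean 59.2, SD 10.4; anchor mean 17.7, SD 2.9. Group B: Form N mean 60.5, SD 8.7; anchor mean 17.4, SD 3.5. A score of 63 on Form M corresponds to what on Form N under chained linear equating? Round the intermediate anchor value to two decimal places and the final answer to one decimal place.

Form M → anchor (Group A): v = (2.9/10.4)(63 − 59.2) + 17.7 = 18.76
anchor → Form N (Group B): y = (8.7/3.5)(18.76 − 17.4) + 60.5 = 63.9

63.9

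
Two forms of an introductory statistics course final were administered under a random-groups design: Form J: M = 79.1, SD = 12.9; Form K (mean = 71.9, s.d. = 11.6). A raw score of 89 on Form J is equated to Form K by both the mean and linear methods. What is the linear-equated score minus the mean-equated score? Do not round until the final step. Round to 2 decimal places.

-1.00

Mean-equated: 89 + (71.9 − 79.1) = 81.80
Linear-equated: (11.6/12.9)(89 − 79.1) + 71.9 = 80.802
Difference = 80.802 − 81.80 = -1.00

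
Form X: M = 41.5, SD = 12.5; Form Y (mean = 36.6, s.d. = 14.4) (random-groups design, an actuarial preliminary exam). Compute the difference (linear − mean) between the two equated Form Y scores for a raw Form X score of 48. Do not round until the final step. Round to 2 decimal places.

Mean-equated: 48 + (36.6 − 41.5) = 43.10
Linear-equated: (14.4/12.5)(48 − 41.5) + 36.6 = 44.088
Difference = 44.088 − 43.10 = 0.99

0.99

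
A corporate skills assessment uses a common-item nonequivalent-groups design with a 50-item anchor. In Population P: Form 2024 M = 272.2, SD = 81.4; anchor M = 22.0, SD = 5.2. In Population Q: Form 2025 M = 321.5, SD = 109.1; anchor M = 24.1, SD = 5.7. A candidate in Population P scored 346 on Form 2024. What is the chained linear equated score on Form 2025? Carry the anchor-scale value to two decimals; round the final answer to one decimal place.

Form 2024 → anchor (Population P): v = (5.2/81.4)(346 − 272.2) + 22.0 = 26.71
anchor → Form 2025 (Population Q): y = (109.1/5.7)(26.71 − 24.1) + 321.5 = 371.5

371.5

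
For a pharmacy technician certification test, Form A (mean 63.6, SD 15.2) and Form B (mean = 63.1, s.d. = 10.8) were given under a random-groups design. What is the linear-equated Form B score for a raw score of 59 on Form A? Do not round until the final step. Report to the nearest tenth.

59.8

Linear equating: y = (SD_Y/SD_X)(x − M_X) + M_Y
y = (10.8/15.2)(59 − 63.6) + 63.1
y = 0.710526 × -4.6 + 63.1 = -3.2684 + 63.1 = 59.8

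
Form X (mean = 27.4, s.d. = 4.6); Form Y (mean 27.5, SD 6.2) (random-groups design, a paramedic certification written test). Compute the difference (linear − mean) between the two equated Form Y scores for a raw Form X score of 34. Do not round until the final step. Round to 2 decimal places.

Mean-equated: 34 + (27.5 − 27.4) = 34.10
Linear-equated: (6.2/4.6)(34 − 27.4) + 27.5 = 36.396
Difference = 36.396 − 34.10 = 2.30

2.30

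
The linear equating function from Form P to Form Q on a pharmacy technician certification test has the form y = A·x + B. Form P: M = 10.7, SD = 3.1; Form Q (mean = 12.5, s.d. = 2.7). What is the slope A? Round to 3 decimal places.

0.871

A = SD_Y / SD_X = 2.7 / 3.1 = 0.871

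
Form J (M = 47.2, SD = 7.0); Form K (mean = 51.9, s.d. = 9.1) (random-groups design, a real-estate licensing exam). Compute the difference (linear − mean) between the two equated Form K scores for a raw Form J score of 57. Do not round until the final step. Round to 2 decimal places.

2.94

Mean-equated: 57 + (51.9 − 47.2) = 61.70
Linear-equated: (9.1/7.0)(57 − 47.2) + 51.9 = 64.640
Difference = 64.640 − 61.70 = 2.94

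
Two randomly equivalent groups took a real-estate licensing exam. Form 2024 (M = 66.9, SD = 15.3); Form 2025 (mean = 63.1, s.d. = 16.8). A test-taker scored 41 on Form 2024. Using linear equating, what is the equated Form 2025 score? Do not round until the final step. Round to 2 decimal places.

34.66

Linear equating: y = (SD_Y/SD_X)(x − M_X) + M_Y
y = (16.8/15.3)(41 − 66.9) + 63.1
y = 1.098039 × -25.9 + 63.1 = -28.4392 + 63.1 = 34.66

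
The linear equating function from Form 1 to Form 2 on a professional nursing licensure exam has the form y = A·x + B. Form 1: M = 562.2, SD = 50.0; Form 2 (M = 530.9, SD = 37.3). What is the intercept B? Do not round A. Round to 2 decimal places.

A = SD_Y / SD_X = 37.3 / 50.0 = 0.746000
B = M_Y − A·M_X = 530.9 − 0.746000 × 562.2 = 111.50

111.50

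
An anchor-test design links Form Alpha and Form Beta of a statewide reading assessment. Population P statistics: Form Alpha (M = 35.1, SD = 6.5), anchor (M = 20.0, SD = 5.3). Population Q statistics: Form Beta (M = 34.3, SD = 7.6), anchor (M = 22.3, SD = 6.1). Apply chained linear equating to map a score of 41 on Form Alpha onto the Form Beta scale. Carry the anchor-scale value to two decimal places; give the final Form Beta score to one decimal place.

37.4

Form Alpha → anchor (Population P): v = (5.3/6.5)(41 − 35.1) + 20.0 = 24.81
anchor → Form Beta (Population Q): y = (7.6/6.1)(24.81 − 22.3) + 34.3 = 37.4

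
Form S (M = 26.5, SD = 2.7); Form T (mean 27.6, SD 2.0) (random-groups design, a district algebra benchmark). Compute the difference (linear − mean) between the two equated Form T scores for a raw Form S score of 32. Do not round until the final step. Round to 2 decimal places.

Mean-equated: 32 + (27.6 − 26.5) = 33.10
Linear-equated: (2.0/2.7)(32 − 26.5) + 27.6 = 31.674
Difference = 31.674 − 33.10 = -1.43

-1.43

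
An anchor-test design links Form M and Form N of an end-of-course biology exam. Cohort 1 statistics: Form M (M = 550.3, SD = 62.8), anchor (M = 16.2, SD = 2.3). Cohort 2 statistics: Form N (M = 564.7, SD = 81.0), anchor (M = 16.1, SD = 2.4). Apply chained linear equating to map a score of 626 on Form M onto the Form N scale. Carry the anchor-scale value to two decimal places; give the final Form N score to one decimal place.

Form M → anchor (Cohort 1): v = (2.3/62.8)(626 − 550.3) + 16.2 = 18.97
anchor → Form N (Cohort 2): y = (81.0/2.4)(18.97 − 16.1) + 564.7 = 661.6

661.6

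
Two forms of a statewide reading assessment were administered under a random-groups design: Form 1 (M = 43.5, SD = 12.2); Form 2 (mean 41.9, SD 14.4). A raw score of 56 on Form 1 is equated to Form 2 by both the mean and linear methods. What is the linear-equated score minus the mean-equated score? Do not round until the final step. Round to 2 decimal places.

2.25

Mean-equated: 56 + (41.9 − 43.5) = 54.40
Linear-equated: (14.4/12.2)(56 − 43.5) + 41.9 = 56.654
Difference = 56.654 − 54.40 = 2.25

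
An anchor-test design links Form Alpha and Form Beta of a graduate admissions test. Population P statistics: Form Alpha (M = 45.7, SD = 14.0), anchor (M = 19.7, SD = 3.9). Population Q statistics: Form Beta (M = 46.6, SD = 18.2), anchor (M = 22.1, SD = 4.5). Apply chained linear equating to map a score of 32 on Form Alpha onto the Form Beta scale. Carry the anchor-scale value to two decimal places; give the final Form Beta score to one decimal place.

Form Alpha → anchor (Population P): v = (3.9/14.0)(32 − 45.7) + 19.7 = 15.88
anchor → Form Beta (Population Q): y = (18.2/4.5)(15.88 − 22.1) + 46.6 = 21.4

21.4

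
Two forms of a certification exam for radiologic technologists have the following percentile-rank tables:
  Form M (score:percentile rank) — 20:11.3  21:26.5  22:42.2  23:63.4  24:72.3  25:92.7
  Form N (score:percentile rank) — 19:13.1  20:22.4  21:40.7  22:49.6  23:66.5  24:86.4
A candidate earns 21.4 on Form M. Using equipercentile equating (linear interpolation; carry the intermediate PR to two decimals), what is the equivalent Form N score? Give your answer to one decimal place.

20.6

PR of 21.4 on Form M: 26.5 + (21.4 − 21)/(22 − 21) × (42.2 − 26.5) = 32.78
On Form N, PR 32.78 falls between score 20 (PR 22.4) and 21 (PR 40.7).
Interpolate: 20 + (32.78 − 22.4)/(40.7 − 22.4) × (21 − 20) = 20.6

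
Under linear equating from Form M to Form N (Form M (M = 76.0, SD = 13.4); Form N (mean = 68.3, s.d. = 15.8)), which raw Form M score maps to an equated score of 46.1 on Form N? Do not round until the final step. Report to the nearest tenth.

Invert y = (SD_Y/SD_X)(x − M_X) + M_Y:
x = (SD_X/SD_Y)(y − M_Y) + M_X = (13.4/15.8)(46.1 − 68.3) + 76.0
x = 0.848101 × -22.200 + 76.0 = 57.2

57.2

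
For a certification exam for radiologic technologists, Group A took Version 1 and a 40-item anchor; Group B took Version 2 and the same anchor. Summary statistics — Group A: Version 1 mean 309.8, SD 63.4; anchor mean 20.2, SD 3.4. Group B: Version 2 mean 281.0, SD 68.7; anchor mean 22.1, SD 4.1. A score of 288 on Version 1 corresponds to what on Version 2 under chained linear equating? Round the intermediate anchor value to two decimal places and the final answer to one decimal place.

Version 1 → anchor (Group A): v = (3.4/63.4)(288 − 309.8) + 20.2 = 19.03
anchor → Version 2 (Group B): y = (68.7/4.1)(19.03 − 22.1) + 281.0 = 229.6

229.6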